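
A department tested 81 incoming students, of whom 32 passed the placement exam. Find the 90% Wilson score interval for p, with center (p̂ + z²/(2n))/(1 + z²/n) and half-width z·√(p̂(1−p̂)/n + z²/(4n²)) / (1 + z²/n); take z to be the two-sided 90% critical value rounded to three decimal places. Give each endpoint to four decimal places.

(0.3105, 0.4864)

Here p̂ = 32/81 = 0.39506 and z = 1.645 (z² = 2.706025).
Denominator 1 + z²/n = 1 + 2.706025/81 = 1.033408.
Adjusted center: (0.39506 + z²/(2n))/1.033408 = 0.39845.
Radicand: p̂(1−p̂)/n + z²/(4n²) = 0.002950469 + 0.000103110 = 0.003053579.
Half-width = 1.645·√0.003053579/1.033408 = 0.08796.
Interval: 0.39845 ± 0.08796 → (0.3105, 0.4864).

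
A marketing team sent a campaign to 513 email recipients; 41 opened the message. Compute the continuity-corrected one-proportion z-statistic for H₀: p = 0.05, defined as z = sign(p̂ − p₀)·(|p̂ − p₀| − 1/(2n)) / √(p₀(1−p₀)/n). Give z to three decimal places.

z = 3.008

p̂ = 41/513 = 0.07992. p̂ − p₀ = 0.029922.
1/(2n) = 0.000975.
Corrected numerator: |0.029922| − 0.000975 = 0.028947.
Under H₀, SE = √(p₀(1−p₀)/n) = √(0.05·0.95/513) = √0.000092593 = 0.009623.
z = (+)0.028947/0.009623 = 3.008.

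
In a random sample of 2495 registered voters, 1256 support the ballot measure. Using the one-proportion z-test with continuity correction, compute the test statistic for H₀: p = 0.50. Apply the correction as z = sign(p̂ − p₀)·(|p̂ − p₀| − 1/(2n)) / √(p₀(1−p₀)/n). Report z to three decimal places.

z = 0.320

Sample proportion p̂ = 1256/2495 = 0.50341. p̂ − p₀ = 0.003407.
1/(2n) = 0.000200.
Corrected numerator: |0.003407| − 0.000200 = 0.003207.
SE₀ = √(0.50·0.50/2495) = 0.010010.
z = +0.003207/0.010010 = 0.320.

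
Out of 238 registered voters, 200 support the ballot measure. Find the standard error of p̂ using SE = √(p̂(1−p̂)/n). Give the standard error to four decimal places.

SE = 0.0237

With x = 200 successes in n = 238, p̂ = 0.84034.
p̂(1−p̂) = 0.134169.
SE = √(0.134169/238) = √0.000563735 = 0.0237.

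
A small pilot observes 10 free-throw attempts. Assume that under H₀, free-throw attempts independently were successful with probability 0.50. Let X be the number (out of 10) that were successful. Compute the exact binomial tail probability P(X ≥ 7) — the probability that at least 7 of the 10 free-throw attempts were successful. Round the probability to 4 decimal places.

X ~ Binomial(n=10, p=0.50).
P(X ≥ 7) = C(10,7)·0.50^7·0.50^3 + C(10,8)·0.50^8·0.50^2 + C(10,9)·0.50^9·0.50^1 + C(10,10)·0.50^10·0.50^0.
= 0.117188 + 0.043945 + 0.009766 + 0.000977 = 0.1719.

P = 0.1719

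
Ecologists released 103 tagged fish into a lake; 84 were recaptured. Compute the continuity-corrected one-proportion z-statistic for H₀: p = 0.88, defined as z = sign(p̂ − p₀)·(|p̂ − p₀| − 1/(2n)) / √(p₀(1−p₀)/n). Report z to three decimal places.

p̂ = 84/103 = 0.81553. p̂ − p₀ = -0.064466.
1/(2n) = 0.004854.
Corrected numerator: |-0.064466| − 0.004854 = 0.059612.
SE₀ = √(0.88·0.12/103) = 0.032019.
z = (−)0.059612/0.032019 = -1.862.

z = -1.862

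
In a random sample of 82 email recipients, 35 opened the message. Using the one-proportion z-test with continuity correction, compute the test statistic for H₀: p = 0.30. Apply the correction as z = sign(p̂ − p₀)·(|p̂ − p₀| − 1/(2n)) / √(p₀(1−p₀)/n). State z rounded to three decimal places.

Sample proportion p̂ = 35/82 = 0.42683. p̂ − p₀ = 0.126829.
Continuity correction 1/(2n) = 1/164 = 0.006098.
Corrected numerator: |0.126829| − 0.006098 = 0.120731.
Under H₀, SE = √(p₀(1−p₀)/n) = √(0.30·0.70/82) = √0.002560976 = 0.050606.
z = (+)0.120731/0.050606 = 2.386.

z = 2.386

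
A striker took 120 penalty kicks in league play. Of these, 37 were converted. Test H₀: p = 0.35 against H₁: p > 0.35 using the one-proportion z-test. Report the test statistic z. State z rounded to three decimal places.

Sample proportion p̂ = 37/120 = 0.30833.
SE₀ = √(0.35·0.65/120) = 0.043541.
Test statistic: z = -0.04167/0.043541 = -0.957.

z = -0.957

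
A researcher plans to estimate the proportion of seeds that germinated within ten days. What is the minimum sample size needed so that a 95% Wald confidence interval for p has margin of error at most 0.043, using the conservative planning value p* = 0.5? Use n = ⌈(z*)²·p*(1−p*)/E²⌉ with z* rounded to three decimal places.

n = 520

z* = 1.960 at the 95% level.
p*(1−p*) = 0.2500.
Required n before rounding: 3.841600 × 0.2500 / 0.043² = 519.416.
⌈519.416⌉ = 520.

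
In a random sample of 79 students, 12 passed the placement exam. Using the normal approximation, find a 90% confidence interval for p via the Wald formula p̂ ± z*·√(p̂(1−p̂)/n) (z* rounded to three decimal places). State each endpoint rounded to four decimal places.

(0.0855, 0.2183)

Sample proportion p̂ = 12/79 = 0.15190.
SE(p̂) = √(0.15190·0.84810/79) = 0.040382.
For 90% confidence, z* = 1.645.
Margin of error: 1.645 × 0.040382 = 0.06643.
CI: 0.15190 ± 0.06643 = (0.0855, 0.2183).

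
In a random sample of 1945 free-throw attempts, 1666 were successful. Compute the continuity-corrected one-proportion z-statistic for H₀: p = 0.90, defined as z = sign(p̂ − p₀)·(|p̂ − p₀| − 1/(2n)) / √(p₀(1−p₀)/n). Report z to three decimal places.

Sample proportion p̂ = 1666/1945 = 0.85656. p̂ − p₀ = -0.043445.
1/(2n) = 0.000257.
Corrected numerator: |-0.043445| − 0.000257 = 0.043188.
Under H₀, SE = √(p₀(1−p₀)/n) = √(0.90·0.10/1945) = √0.000046272 = 0.006802.
z = −0.043188/0.006802 = -6.349.

z = -6.349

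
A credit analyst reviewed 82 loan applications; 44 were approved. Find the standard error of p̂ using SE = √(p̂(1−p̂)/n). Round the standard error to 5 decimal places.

SE = 0.05507

The sample proportion is 44/82 = 0.53659.
p̂(1−p̂) = 0.248661.
SE = √(0.248661/82) = 0.05507.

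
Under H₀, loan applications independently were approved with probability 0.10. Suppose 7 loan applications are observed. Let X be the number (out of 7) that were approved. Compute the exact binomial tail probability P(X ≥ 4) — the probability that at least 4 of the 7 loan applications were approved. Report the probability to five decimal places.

X is binomial with n = 7 and p = 0.10.
P(X ≥ 4) = C(7,4)·0.10^4·0.90^3 + C(7,5)·0.10^5·0.90^2 + C(7,6)·0.10^6·0.90^1 + C(7,7)·0.10^7·0.90^0.
= 0.002552 + 0.000170 + 0.000006 + 0.000000 = 0.00273.

P = 0.00273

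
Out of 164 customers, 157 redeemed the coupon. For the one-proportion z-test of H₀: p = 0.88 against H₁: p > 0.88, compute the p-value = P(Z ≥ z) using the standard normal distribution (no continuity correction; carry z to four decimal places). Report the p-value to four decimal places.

Sample proportion p̂ = 157/164 = 0.95732.
Under H₀, SE = √(p₀(1−p₀)/n) = √(0.88·0.12/164) = √0.000643902 = 0.025375.
z = (p̂ − p₀)/SE = (157/164 − 0.88)/0.025375 ≈ 3.0470.
From the standard normal, P(Z ≥ z) = 0.0012.

p-value = 0.0012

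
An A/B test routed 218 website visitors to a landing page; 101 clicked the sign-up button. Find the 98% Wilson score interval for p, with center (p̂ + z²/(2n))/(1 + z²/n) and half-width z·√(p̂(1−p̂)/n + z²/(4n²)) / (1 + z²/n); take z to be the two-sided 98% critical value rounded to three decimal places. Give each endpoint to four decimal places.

p̂ = 101/218 = 0.46330; z = 2.326, so z² = 5.410276.
1 + z²/n = 1.024818.
Center = (0.46330 + 0.012409)/1.024818 = 0.46419.
Radicand: p̂(1−p̂)/n + z²/(4n²) = 0.001140612 + 0.000028461 = 0.001169073.
Half-width = z·√(radicand)/denom = 2.326·0.034192/1.024818 = 0.07760.
So the interval runs from 0.3866 to 0.5418.

(0.3866, 0.5418)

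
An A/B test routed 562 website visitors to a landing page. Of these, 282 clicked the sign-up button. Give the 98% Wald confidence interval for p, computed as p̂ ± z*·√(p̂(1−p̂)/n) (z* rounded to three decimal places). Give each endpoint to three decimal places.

(0.453, 0.551)

p̂ = 282/562 = 0.50178.
SE(p̂) = √(0.50178·0.49822/562) = 0.021091.
For 98% confidence, z* = 2.326.
Margin = 2.326·0.021091 = 0.04906.
So the interval runs from 0.453 to 0.551.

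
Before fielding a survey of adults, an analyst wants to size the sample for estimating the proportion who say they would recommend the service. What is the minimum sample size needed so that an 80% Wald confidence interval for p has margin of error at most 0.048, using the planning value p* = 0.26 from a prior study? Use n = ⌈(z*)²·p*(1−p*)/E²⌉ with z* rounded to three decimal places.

n = 138

For 80% confidence, z* = 1.282.
p*(1−p*) = 0.26·0.74 = 0.1924.
Required n before rounding: 1.643524 × 0.1924 / 0.048² = 137.246.
Rounding up, n = 138.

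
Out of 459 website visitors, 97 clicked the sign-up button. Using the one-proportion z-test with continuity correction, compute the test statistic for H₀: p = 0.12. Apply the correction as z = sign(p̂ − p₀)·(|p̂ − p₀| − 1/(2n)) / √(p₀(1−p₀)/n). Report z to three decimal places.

Sample proportion p̂ = 97/459 = 0.21133. p̂ − p₀ = 0.091329.
1/(2n) = 0.001089.
Corrected numerator: |0.091329| − 0.001089 = 0.090240.
SE₀ = √(0.12·0.88/459) = 0.015168.
z = (+)0.090240/0.015168 = 5.949.

z = 5.949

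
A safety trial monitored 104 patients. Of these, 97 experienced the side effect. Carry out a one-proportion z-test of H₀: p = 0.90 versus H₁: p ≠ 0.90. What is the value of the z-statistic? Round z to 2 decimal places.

z = 1.11

Sample proportion p̂ = 97/104 = 0.93269.
Null standard error: √(0.90·0.10/104) = √0.000865385 = 0.029417.
Test statistic: z = 0.03269/0.029417 = 1.11.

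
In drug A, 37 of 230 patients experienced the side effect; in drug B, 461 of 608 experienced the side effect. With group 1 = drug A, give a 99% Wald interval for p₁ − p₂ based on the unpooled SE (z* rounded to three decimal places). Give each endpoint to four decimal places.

(-0.6741, -0.5206)

p̂₁ = 37/230 = 0.16087, p̂₂ = 461/608 = 0.75822; p̂₁ − p̂₂ = -0.59735.
Unpooled SE = √(p̂₁(1−p̂₁)/n₁ + p̂₂(1−p̂₂)/n₂) = √(0.000586915 + 0.000301514) = 0.029807.
z* = 2.576 at the 99% level. Margin = 2.576·0.029807 = 0.07678.
Interval: -0.59735 ± 0.07678 → (-0.6741, -0.5206).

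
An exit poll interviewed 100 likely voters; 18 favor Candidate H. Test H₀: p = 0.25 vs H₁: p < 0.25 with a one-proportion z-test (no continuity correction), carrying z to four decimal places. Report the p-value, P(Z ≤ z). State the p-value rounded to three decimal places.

p-value = 0.053

The sample proportion is 18/100 = 0.18000.
Null standard error: √(0.25·0.75/100) = √0.001875000 = 0.043301.
Test statistic (full precision, shown to 4 dp): z = (18/100 − 0.25)/SE₀ ≈ -1.6166.
p-value = P(Z ≤ z) with z = -1.6166 → 0.053.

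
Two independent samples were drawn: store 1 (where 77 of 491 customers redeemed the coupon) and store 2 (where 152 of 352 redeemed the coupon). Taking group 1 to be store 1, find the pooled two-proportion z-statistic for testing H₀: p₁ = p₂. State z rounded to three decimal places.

z = -8.852

p̂₁ = 77/491 = 0.15682, p̂₂ = 152/352 = 0.43182.
Pooling: p̂ = 229/843 = 0.27165.
Pooled SE = √[0.1978558·0.00487757] ≈ 0.031065.
z = -0.27500/0.031065 = -8.852.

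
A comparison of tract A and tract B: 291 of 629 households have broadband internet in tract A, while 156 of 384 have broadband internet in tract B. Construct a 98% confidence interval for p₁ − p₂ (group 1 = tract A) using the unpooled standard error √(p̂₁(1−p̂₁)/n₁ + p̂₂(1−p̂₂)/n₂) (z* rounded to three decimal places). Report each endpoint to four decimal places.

p̂₁ = 291/629 = 0.46264, p̂₂ = 156/384 = 0.40625; p̂₁ − p̂₂ = 0.05639.
Unpooled SE = √(p̂₁(1−p̂₁)/n₁ + p̂₂(1−p̂₂)/n₂) = √(0.000395237 + 0.000628153) = 0.031990.
The 98% critical value is z* = 2.326. Margin = 2.326·0.031990 = 0.07441.
CI: 0.05639 ± 0.07441 = (-0.0180, 0.1308).

(-0.0180, 0.1308)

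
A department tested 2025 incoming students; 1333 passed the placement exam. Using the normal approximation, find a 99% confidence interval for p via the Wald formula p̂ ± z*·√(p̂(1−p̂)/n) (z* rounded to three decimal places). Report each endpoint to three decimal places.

The sample proportion is 1333/2025 = 0.65827.
SE(p̂) = √(0.65827·0.34173/2025) = 0.010540.
z* = 2.576 at the 99% level.
Margin = 2.576·0.010540 = 0.02715.
CI: 0.65827 ± 0.02715 = (0.631, 0.685).

(0.631, 0.685)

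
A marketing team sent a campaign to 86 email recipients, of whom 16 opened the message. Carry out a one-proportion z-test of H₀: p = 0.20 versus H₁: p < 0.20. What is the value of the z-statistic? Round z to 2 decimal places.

p̂ = 16/86 = 0.18605.
Under H₀, SE = √(p₀(1−p₀)/n) = √(0.20·0.80/86) = √0.001860465 = 0.043133.
z = (0.18605 − 0.20)/0.043133 = -0.01395/0.043133 = -0.32.

z = -0.32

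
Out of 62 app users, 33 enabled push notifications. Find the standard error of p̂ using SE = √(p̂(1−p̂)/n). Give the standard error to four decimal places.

The sample proportion is 33/62 = 0.53226.
p̂(1−p̂) = 0.248959.
Dividing by n and taking the root: √0.004015468 = 0.0634.

SE = 0.0634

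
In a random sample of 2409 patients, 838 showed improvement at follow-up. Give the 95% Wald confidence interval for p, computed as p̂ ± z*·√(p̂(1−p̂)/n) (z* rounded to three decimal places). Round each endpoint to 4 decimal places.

(0.3288, 0.3669)

p̂ = 838/2409 = 0.34786.
SE = √(p̂(1−p̂)/n) = √(0.226854/2409) = 0.009704.
For 95% confidence, z* = 1.960.
Margin = 1.960·0.009704 = 0.01902.
So the interval runs from 0.3288 to 0.3669.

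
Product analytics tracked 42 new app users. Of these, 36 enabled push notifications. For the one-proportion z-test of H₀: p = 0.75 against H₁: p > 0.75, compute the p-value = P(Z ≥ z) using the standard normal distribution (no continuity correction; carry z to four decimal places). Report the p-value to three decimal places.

p-value = 0.054

The sample proportion is 36/42 = 0.85714.
SE₀ = √(0.75·0.25/42) = 0.066815.
z = (p̂ − p₀)/SE = (36/42 − 0.75)/0.066815 ≈ 1.6036.
From the standard normal, P(Z ≥ z) = 0.054.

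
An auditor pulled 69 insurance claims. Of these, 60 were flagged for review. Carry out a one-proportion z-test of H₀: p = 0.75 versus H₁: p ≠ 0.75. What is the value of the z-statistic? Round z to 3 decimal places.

z = 2.294

Sample proportion p̂ = 60/69 = 0.86957.
Under H₀, SE = √(p₀(1−p₀)/n) = √(0.75·0.25/69) = √0.002717391 = 0.052129.
Test statistic: z = 0.11957/0.052129 = 2.294.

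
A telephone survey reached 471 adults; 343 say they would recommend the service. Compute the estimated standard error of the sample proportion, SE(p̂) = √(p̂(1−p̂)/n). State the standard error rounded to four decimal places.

Sample proportion p̂ = 343/471 = 0.72824.
p̂(1−p̂) = 0.72824·0.27176 = 0.197907.
Dividing by n and taking the root: √0.000420185 = 0.0205.

SE = 0.0205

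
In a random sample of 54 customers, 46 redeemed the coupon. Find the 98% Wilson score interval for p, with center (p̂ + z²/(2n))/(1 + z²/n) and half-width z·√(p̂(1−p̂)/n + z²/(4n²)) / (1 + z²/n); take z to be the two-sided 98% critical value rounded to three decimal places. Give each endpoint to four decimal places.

(0.7079, 0.9317)

Here p̂ = 46/54 = 0.85185 and z = 2.326 (z² = 5.410276).
Denominator 1 + z²/n = 1 + 5.410276/54 = 1.100190.
Adjusted center: (0.85185 + z²/(2n))/1.100190 = 0.81981.
Radicand: p̂(1−p̂)/n + z²/(4n²) = 0.002337042 + 0.000463844 = 0.002800886.
Half-width = 2.326·√0.002800886/1.100190 = 0.11189.
So the interval runs from 0.7079 to 0.9317.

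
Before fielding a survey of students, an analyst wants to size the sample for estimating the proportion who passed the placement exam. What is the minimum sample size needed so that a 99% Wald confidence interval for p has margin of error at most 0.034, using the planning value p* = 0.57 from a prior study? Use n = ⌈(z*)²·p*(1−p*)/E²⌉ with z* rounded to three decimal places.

The 99% critical value is z* = 2.576.
p*(1−p*) = 0.2451.
(z*)²·p*(1−p*)/E² = 6.635776·0.2451/0.001156 = 1406.945.
Rounding up, n = 1407.

n = 1407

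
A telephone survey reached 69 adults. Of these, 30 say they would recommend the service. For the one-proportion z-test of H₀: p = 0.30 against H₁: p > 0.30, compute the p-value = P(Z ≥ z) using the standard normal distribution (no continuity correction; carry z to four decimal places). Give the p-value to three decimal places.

With x = 30 successes in n = 69, p̂ = 0.43478.
Under H₀, SE = √(p₀(1−p₀)/n) = √(0.30·0.70/69) = √0.003043478 = 0.055168.
Test statistic (full precision, shown to 4 dp): z = (30/69 − 0.30)/SE₀ ≈ 2.4431.
p-value = P(Z ≥ z) with z = 2.4431 → 0.007.

p-value = 0.007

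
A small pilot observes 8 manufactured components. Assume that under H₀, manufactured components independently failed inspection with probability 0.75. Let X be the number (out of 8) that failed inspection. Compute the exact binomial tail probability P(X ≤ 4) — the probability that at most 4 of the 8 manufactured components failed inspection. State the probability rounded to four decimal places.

X ~ Binomial(n=8, p=0.75).
P(X ≤ 4) = Σ_{j=0}^{4} C(8,j)·0.75^j·0.25^{8−j}.
= 0.000015 + 0.000366 + 0.003845 + 0.023071 + 0.086517 = 0.1138.

P = 0.1138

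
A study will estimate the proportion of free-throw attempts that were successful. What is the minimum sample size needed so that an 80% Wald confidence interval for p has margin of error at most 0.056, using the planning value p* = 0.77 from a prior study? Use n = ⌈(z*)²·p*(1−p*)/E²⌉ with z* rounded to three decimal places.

z* = 1.282 at the 80% level.
p*(1−p*) = 0.1771.
(z*)²·p*(1−p*)/E² = 1.643524·0.1771/0.003136 = 92.815.
⌈92.815⌉ = 93.

n = 93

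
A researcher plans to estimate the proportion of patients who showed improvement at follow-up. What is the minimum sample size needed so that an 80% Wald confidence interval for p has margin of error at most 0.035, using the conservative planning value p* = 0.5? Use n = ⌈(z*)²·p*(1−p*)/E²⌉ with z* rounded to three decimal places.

The 80% critical value is z* = 1.282.
p*(1−p*) = 0.2500.
Required n before rounding: 1.643524 × 0.2500 / 0.035² = 335.413.
⌈335.413⌉ = 336.

n = 336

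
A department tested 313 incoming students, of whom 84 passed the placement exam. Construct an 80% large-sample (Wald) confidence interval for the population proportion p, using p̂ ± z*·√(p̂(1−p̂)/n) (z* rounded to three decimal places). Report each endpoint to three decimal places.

(0.236, 0.300)

The sample proportion is 84/313 = 0.26837.
SE = √(p̂(1−p̂)/n) = √(0.196348/313) = 0.025046.
The 80% critical value is z* = 1.282.
Margin = 1.282·0.025046 = 0.03211.
Interval: 0.26837 ± 0.03211 → (0.236, 0.300).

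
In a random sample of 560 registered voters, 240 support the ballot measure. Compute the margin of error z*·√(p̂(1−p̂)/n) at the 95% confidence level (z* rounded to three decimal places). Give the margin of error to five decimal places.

Sample proportion p̂ = 240/560 = 0.42857.
SE = √(p̂(1−p̂)/n) = √(0.244898/560) = 0.020912.
z* = 1.960 at the 95% level.
ME = 1.960·0.020912 = 0.04099.

ME = 0.04099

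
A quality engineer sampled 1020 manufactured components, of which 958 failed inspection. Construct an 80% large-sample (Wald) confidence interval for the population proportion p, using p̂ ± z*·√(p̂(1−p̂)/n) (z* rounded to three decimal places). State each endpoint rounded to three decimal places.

p̂ = 958/1020 = 0.93922.
Standard error of p̂: √(0.057090/1020) = √0.000055970 = 0.007481.
For 80% confidence, z* = 1.282.
Margin of error: 1.282 × 0.007481 = 0.00959.
CI: 0.93922 ± 0.00959 = (0.930, 0.949).

(0.930, 0.949)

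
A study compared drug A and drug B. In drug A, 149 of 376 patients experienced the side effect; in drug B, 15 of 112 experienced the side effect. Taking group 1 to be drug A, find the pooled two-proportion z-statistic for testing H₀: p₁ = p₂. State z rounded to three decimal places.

p̂₁ = 149/376 = 0.39628, p̂₂ = 15/112 = 0.13393.
Pooled p̂ = (149+15)/(376+112) = 164/488 = 0.33607.
SE = √[p̂(1−p̂)(1/n₁+1/n₂)] = √[0.33607·0.66393·(1/376+1/112)] ≈ 0.050849.
z = 0.26235/0.050849 = 5.159.

z = 5.159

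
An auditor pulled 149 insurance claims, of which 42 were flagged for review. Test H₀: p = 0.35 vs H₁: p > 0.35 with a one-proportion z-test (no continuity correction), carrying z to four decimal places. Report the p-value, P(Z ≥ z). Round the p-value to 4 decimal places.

p̂ = 42/149 = 0.28188.
Null standard error: √(0.35·0.65/149) = √0.001526846 = 0.039075.
Test statistic (full precision, shown to 4 dp): z = (42/149 − 0.35)/SE₀ ≈ -1.7433.
From the standard normal, P(Z ≥ z) = 0.9594.

p-value = 0.9594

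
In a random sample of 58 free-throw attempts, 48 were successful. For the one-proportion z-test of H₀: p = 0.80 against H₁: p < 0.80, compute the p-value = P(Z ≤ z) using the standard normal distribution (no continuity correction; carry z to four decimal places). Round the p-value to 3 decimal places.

p-value = 0.700

p̂ = 48/58 = 0.82759.
SE₀ = √(0.80·0.20/58) = 0.052523.
Test statistic (full precision, shown to 4 dp): z = (48/58 − 0.80)/SE₀ ≈ 0.5252.
p-value = P(Z ≤ z) with z = 0.5252 → 0.700.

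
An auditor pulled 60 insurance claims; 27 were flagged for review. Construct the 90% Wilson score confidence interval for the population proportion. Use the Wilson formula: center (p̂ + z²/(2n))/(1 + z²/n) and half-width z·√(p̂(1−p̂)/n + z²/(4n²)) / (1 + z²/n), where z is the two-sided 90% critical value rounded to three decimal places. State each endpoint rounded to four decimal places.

Here p̂ = 27/60 = 0.45000 and z = 1.645 (z² = 2.706025).
Denominator 1 + z²/n = 1 + 2.706025/60 = 1.045100.
Adjusted center: (0.45000 + z²/(2n))/1.045100 = 0.45216.
Radicand: p̂(1−p̂)/n + z²/(4n²) = 0.004125000 + 0.000187918 = 0.004312918.
Half-width = z·√(radicand)/denom = 1.645·0.065673/1.045100 = 0.10337.
CI: 0.45216 ± 0.10337 = (0.3488, 0.5555).

(0.3488, 0.5555)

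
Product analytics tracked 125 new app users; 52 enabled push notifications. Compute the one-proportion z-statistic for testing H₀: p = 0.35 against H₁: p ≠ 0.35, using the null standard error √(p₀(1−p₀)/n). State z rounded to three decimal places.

Sample proportion p̂ = 52/125 = 0.41600.
SE₀ = √(0.35·0.65/125) = 0.042661.
z = (0.41600 − 0.35)/0.042661 = 0.06600/0.042661 = 1.547.

z = 1.547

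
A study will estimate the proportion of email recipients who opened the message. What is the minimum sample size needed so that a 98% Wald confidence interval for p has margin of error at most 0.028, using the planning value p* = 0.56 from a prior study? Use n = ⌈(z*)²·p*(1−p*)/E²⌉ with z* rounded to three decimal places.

n = 1701

For 98% confidence, z* = 2.326.
p*(1−p*) = 0.2464.
Required n before rounding: 5.410276 × 0.2464 / 0.028² = 1700.372.
Rounding up, n = 1701.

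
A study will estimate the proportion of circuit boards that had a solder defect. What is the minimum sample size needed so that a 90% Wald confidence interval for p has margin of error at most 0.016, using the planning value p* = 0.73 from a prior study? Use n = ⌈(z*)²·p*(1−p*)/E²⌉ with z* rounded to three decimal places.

n = 2084

z* = 1.645 at the 90% level.
p*(1−p*) = 0.1971.
Required n before rounding: 2.706025 × 0.1971 / 0.016² = 2083.428.
⌈2083.428⌉ = 2084.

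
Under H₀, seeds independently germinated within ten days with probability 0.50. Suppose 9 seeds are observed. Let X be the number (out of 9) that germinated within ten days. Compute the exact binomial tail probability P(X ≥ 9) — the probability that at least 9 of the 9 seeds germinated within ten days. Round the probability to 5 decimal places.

X is binomial with n = 9 and p = 0.50.
P(X ≥ 9) = C(9,9)·0.50^9·0.50^0.
= 0.001953 = 0.00195.

P = 0.00195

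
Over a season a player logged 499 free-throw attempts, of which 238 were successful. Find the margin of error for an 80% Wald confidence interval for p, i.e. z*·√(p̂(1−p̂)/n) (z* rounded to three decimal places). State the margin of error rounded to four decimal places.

The sample proportion is 238/499 = 0.47695.
SE(p̂) = √(0.47695·0.52305/499) = 0.022359.
For 80% confidence, z* = 1.282.
So ME = 0.0287.

ME = 0.0287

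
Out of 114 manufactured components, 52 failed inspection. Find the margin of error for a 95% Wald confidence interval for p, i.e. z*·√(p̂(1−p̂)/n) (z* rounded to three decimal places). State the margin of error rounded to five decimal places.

ME = 0.09143

Sample proportion p̂ = 52/114 = 0.45614.
Standard error of p̂: √(0.248076/114) = √0.002176108 = 0.046649.
For 95% confidence, z* = 1.960.
Margin of error = z*·SE = 1.960 × 0.046649 = 0.09143.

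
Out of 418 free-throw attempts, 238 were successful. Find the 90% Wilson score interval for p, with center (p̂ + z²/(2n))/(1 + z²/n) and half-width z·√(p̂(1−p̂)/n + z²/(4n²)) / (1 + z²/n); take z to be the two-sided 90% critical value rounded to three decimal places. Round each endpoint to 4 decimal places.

(0.5292, 0.6086)

Here p̂ = 238/418 = 0.56938 and z = 1.645 (z² = 2.706025).
Denominator 1 + z²/n = 1 + 2.706025/418 = 1.006474.
Center = (0.56938 + 0.003237)/1.006474 = 0.56893.
Radicand: p̂(1−p̂)/n + z²/(4n²) = 0.000586571 + 0.000003872 = 0.000590443.
Half-width = 1.645·√0.000590443/1.006474 = 0.03971.
Interval: 0.56893 ± 0.03971 → (0.5292, 0.6086).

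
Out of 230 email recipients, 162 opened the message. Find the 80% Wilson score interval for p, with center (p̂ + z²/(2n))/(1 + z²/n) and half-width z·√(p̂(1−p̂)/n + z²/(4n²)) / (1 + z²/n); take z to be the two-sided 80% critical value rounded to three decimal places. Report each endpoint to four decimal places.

(0.6644, 0.7414)

Here p̂ = 162/230 = 0.70435 and z = 1.282 (z² = 1.643524).
Denominator 1 + z²/n = 1 + 1.643524/230 = 1.007146.
Adjusted center: (0.70435 + z²/(2n))/1.007146 = 0.70290.
Radicand: p̂(1−p̂)/n + z²/(4n²) = 0.000905400 + 0.000007767 = 0.000913167.
Half-width = 1.282·√0.000913167/1.007146 = 0.03847.
Interval: 0.70290 ± 0.03847 → (0.6644, 0.7414).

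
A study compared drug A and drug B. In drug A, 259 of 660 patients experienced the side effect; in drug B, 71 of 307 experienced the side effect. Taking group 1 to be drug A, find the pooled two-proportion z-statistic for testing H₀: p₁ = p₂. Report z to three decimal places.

z = 4.920

p̂₁ = 259/660 = 0.39242, p̂₂ = 71/307 = 0.23127.
Pooling: p̂ = 330/967 = 0.34126.
SE = √[p̂(1−p̂)(1/n₁+1/n₂)] = √[0.34126·0.65874·(1/660+1/307)] ≈ 0.032755.
z = (p̂₁ − p̂₂)/SE = (0.39242 − 0.23127)/0.032755 = 0.16115/0.032755 = 4.920.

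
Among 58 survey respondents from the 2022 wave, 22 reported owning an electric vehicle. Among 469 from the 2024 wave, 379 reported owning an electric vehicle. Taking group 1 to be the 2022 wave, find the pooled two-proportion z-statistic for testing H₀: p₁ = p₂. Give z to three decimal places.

z = -7.223

p̂₁ = 22/58 = 0.37931, p̂₂ = 379/469 = 0.80810.
Pooled p̂ = (22+379)/(58+469) = 401/527 = 0.76091.
SE = √[p̂(1−p̂)(1/n₁+1/n₂)] = √[0.76091·0.23909·(1/58+1/469)] ≈ 0.059368.
z = (p̂₁ − p̂₂)/SE = (0.37931 − 0.80810)/0.059368 = -0.42879/0.059368 = -7.223.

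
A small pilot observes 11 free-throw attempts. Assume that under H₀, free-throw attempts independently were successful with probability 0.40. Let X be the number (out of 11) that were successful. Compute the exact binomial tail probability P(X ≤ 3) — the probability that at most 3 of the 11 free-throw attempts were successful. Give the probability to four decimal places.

P = 0.2963

X is binomial with n = 11 and p = 0.40.
P(X ≤ 3) = C(11,0)·0.40^0·0.60^11 + C(11,1)·0.40^1·0.60^10 + C(11,2)·0.40^2·0.60^9 + C(11,3)·0.40^3·0.60^8.
= 0.003628 + 0.026605 + 0.088684 + 0.177367 = 0.2963.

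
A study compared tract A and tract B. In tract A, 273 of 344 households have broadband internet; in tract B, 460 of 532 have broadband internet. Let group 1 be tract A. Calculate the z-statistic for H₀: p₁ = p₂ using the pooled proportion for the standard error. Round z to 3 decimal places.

z = -2.779

p̂₁ = 273/344 = 0.79360, p̂₂ = 460/532 = 0.86466.
Pooling: p̂ = 733/876 = 0.83676.
SE = √[p̂(1−p̂)(1/n₁+1/n₂)] = √[0.83676·0.16324·(1/344+1/532)] ≈ 0.025570.
z = -0.07106/0.025570 = -2.779.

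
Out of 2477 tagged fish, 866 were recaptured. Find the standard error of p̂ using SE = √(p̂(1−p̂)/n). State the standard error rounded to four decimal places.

p̂ = 866/2477 = 0.34962.
p̂(1−p̂) = 0.34962·0.65038 = 0.227386.
SE = √(0.227386/2477) = √0.000091799 = 0.0096.

SE = 0.0096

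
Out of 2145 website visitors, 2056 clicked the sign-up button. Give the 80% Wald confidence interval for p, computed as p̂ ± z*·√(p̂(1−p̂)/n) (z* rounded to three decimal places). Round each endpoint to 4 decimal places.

(0.9530, 0.9640)

The sample proportion is 2056/2145 = 0.95851.
Standard error of p̂: √(0.039770/2145) = √0.000018541 = 0.004306.
z* = 1.282 at the 80% level.
Margin = 1.282·0.004306 = 0.00552.
Interval: 0.95851 ± 0.00552 → (0.9530, 0.9640).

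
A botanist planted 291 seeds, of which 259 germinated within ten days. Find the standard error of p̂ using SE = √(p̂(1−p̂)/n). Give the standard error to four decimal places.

SE = 0.0183

The sample proportion is 259/291 = 0.89003.
p̂(1−p̂) = 0.097877.
SE = √(0.097877/291) = √0.000336347 = 0.0183.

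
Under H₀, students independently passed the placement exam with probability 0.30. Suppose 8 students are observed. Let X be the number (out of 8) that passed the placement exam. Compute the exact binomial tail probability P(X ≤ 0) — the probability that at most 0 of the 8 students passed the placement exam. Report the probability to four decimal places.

P = 0.0576

X ~ Binomial(n=8, p=0.30).
P(X ≤ 0) = C(8,0)·0.30^0·0.70^8.
= 0.057648 = 0.0576.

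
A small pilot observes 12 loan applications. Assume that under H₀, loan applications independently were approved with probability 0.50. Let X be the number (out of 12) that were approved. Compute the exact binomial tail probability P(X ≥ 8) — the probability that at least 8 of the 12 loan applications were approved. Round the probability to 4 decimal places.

P = 0.1938

X is binomial with n = 12 and p = 0.50.
P(X ≥ 8) = Σ_{j=8}^{12} C(12,j)·0.50^j·0.50^{12−j}.
= 0.120850 + 0.053711 + 0.016113 + 0.002930 + 0.000244 = 0.1938.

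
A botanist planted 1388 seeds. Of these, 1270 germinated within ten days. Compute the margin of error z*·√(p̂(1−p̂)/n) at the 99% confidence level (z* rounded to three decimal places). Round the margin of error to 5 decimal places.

ME = 0.01928

With x = 1270 successes in n = 1388, p̂ = 0.91499.
SE = √(p̂(1−p̂)/n) = √(0.077787/1388) = 0.007486.
The 99% critical value is z* = 2.576.
Margin of error = z*·SE = 2.576 × 0.007486 = 0.01928.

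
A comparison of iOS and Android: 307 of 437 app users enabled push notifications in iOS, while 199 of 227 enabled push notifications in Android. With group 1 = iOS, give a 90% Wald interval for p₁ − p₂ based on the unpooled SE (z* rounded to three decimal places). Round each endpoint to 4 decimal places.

p̂₁ = 0.70252, p̂₂ = 0.87665, so the observed difference is -0.17413.
Unpooled SE = √(p̂₁(1−p̂₁)/n₁ + p̂₂(1−p̂₂)/n₂) = √(0.000478231 + 0.000476358) = 0.030896.
For 90% confidence, z* = 1.645. Margin = 1.645·0.030896 = 0.05082.
So the interval runs from -0.2250 to -0.1233.

(-0.2250, -0.1233)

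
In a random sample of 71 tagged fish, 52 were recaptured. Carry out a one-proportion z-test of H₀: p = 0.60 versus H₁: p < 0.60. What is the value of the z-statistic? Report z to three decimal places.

p̂ = 52/71 = 0.73239.
SE₀ = √(0.60·0.40/71) = 0.058140.
z = (0.73239 − 0.60)/0.058140 = 0.13239/0.058140 = 2.277.

z = 2.277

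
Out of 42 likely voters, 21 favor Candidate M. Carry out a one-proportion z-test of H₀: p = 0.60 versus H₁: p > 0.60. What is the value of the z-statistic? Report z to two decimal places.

Sample proportion p̂ = 21/42 = 0.50000.
Under H₀, SE = √(p₀(1−p₀)/n) = √(0.60·0.40/42) = √0.005714286 = 0.075593.
z = (0.50000 − 0.60)/0.075593 = -0.10000/0.075593 = -1.32.

z = -1.32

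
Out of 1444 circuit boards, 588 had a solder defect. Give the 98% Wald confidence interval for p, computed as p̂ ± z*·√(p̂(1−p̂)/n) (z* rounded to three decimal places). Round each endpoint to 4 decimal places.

p̂ = 588/1444 = 0.40720.
SE = √(p̂(1−p̂)/n) = √(0.241389/1444) = 0.012929.
The 98% critical value is z* = 2.326.
Margin = 2.326·0.012929 = 0.03007.
CI: 0.40720 ± 0.03007 = (0.3771, 0.4373).

(0.3771, 0.4373)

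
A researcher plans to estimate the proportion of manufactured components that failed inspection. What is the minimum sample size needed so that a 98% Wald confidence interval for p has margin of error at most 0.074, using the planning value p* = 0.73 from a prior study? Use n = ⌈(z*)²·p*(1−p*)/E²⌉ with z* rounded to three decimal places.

n = 195

The 98% critical value is z* = 2.326.
p*(1−p*) = 0.1971.
Required n before rounding: 5.410276 × 0.1971 / 0.074² = 194.734.
⌈194.734⌉ = 195.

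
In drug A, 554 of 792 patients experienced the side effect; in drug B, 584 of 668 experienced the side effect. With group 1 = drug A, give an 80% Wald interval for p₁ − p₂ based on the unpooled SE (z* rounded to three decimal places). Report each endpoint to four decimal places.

(-0.2013, -0.1482)

p̂₁ = 554/792 = 0.69949, p̂₂ = 584/668 = 0.87425; p̂₁ − p̂₂ = -0.17476.
SE = √(0.000265406 + 0.000164575) = √0.000429981 = 0.020736.
z* = 1.282 at the 80% level. Margin = 1.282·0.020736 = 0.02658.
So the interval runs from -0.2013 to -0.1482.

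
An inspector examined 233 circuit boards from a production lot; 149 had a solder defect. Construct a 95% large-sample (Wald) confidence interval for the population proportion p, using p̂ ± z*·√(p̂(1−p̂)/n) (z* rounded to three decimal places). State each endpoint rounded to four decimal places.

p̂ = 149/233 = 0.63948.
Standard error of p̂: √(0.230544/233) = √0.000989459 = 0.031456.
For 95% confidence, z* = 1.960.
Margin of error: 1.960 × 0.031456 = 0.06165.
Interval: 0.63948 ± 0.06165 → (0.5778, 0.7011).

(0.5778, 0.7011)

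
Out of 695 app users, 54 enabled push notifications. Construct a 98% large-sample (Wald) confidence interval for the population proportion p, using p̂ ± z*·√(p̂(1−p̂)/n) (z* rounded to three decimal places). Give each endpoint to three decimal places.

(0.054, 0.101)

p̂ = 54/695 = 0.07770.
SE = √(p̂(1−p̂)/n) = √(0.071661/695) = 0.010154.
z* = 2.326 at the 98% level.
Margin = 2.326·0.010154 = 0.02362.
CI: 0.07770 ± 0.02362 = (0.054, 0.101).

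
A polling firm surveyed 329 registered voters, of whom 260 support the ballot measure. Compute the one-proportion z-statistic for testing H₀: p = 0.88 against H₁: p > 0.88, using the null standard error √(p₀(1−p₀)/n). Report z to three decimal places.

z = -5.008

With x = 260 successes in n = 329, p̂ = 0.79027.
Null standard error: √(0.88·0.12/329) = √0.000320973 = 0.017916.
z = (0.79027 − 0.88)/0.017916 = -0.08973/0.017916 = -5.008.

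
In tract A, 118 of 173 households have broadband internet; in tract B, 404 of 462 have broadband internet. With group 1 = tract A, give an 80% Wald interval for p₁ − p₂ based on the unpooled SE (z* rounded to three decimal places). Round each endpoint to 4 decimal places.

(-0.2419, -0.1429)

p̂₁ = 0.68208, p̂₂ = 0.87446, so the observed difference is -0.19238.
SE = √(0.001253448 + 0.000237620) = √0.001491068 = 0.038614.
z* = 1.282 at the 80% level. Margin of error = 0.04950.
So the interval runs from -0.2419 to -0.1429.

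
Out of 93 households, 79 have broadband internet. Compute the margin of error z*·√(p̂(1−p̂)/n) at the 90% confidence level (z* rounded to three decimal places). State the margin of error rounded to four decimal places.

ME = 0.0610

The sample proportion is 79/93 = 0.84946.
Standard error of p̂: √(0.127876/93) = √0.001375011 = 0.037081.
The 90% critical value is z* = 1.645.
So ME = 0.0610.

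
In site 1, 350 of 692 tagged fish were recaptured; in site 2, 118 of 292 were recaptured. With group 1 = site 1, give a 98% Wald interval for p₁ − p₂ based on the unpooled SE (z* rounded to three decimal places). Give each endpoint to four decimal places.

p̂₁ = 0.50578, p̂₂ = 0.40411, so the observed difference is 0.10167.
Unpooled SE = √(p̂₁(1−p̂₁)/n₁ + p̂₂(1−p̂₂)/n₂) = √(0.000361223 + 0.000824675) = 0.034437.
z* = 2.326 at the 98% level. Margin = 2.326·0.034437 = 0.08010.
CI: 0.10167 ± 0.08010 = (0.0216, 0.1818).

(0.0216, 0.1818)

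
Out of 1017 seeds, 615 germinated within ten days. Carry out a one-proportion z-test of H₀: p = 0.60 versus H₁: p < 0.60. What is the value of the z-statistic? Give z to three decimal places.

With x = 615 successes in n = 1017, p̂ = 0.60472.
Under H₀, SE = √(p₀(1−p₀)/n) = √(0.60·0.40/1017) = √0.000235988 = 0.015362.
z = (0.60472 − 0.60)/0.015362 = 0.00472/0.015362 = 0.307.

z = 0.307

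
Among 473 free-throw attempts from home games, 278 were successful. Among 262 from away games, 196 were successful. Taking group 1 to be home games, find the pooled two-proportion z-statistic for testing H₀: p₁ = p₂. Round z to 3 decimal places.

Sample proportions: p̂₁ = 278/473 = 0.58774 and p̂₂ = 196/262 = 0.74809.
Pooled p̂ = (278+196)/(473+262) = 474/735 = 0.64490.
SE = √[p̂(1−p̂)(1/n₁+1/n₂)] = √[0.64490·0.35510·(1/473+1/262)] ≈ 0.036854.
z = -0.16035/0.036854 = -4.351.

z = -4.351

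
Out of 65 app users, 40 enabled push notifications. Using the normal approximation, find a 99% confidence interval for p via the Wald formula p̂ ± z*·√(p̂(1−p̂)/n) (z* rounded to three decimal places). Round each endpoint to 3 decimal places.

p̂ = 40/65 = 0.61538.
Standard error of p̂: √(0.236686/65) = √0.003641329 = 0.060343.
The 99% critical value is z* = 2.576.
Margin of error: 2.576 × 0.060343 = 0.15544.
Interval: 0.61538 ± 0.15544 → (0.460, 0.771).

(0.460, 0.771)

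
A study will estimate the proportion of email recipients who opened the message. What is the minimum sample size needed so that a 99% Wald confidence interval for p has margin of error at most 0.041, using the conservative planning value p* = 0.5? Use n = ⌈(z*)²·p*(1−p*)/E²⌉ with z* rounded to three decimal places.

For 99% confidence, z* = 2.576.
p*(1−p*) = 0.2500.
Required n before rounding: 6.635776 × 0.2500 / 0.041² = 986.879.
Rounding up, n = 987.

n = 987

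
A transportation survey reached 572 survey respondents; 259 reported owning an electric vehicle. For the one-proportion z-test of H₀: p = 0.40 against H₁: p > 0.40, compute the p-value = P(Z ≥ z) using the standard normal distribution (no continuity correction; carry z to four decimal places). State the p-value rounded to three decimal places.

The sample proportion is 259/572 = 0.45280.
SE₀ = √(0.40·0.60/572) = 0.020484.
Test statistic (full precision, shown to 4 dp): z = (259/572 − 0.40)/SE₀ ≈ 2.5775.
p-value = P(Z ≥ z) with z = 2.5775 → 0.005.

p-value = 0.005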